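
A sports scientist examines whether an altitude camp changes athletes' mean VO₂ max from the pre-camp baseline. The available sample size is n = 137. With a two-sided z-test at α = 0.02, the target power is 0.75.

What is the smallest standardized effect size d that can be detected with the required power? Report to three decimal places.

d ≈ 0.256

Required noncentrality: δ = z_{0.01} + z_{0.25} = 2.326 + 0.674 = 3.001.
(The second rejection-region term Φ(−δ − z_{α/2}) is negligible and dropped.)
δ = d·√n ⇒ d = δ/√n = 3.001/√137 = 0.2564.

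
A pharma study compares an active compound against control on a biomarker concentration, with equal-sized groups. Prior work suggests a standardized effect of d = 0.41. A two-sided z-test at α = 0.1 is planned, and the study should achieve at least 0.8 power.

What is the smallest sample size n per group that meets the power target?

n = 74 per group

Set Φ(δ − 1.645) = 0.8; then δ − 1.645 = Φ⁻¹(0.8) = 0.842, giving δ = 2.486.
(Ignoring the negligible lower-tail rejection probability gives the usual closed-form inversion.)
δ = d·√(n/2) ⇒ n = 2(δ/d)² = 2 × (2.486 / 0.41)² = 73.56.
Rounding up, n = 74 per group.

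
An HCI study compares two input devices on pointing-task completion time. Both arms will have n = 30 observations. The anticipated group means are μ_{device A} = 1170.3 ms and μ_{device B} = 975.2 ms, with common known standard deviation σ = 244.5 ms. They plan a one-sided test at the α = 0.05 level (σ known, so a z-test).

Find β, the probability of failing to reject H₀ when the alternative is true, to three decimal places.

Standardized effect: d = |μ_{device A} − μ_{device B}| / σ = |1170.3 − 975.2| / 244.5 = 0.7980
Noncentrality parameter: λ = d·√(n/2) = 0.7980 × √(30/2) = 3.0905
One-sided α = 0.05 → critical value z_{0.05} = 1.645.
Power = P(Z > 1.645 − λ) = Φ(1.446) = 0.9259.
Type II error: β = 1 − power = 1 − 0.9259 = 0.0741.

β ≈ 0.074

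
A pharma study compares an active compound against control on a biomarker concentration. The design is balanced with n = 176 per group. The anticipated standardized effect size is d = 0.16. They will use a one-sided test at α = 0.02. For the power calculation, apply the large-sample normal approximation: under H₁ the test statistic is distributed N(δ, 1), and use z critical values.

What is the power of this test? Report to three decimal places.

Noncentrality parameter: δ = d·√(n/2) = 0.16 × √(176/2) = 1.5009
One-sided α = 0.02 → critical value z_{0.02} = 2.054.
Power = P(Z > 2.054 − δ) = Φ(-0.553) = 0.2902.

Power ≈ 0.290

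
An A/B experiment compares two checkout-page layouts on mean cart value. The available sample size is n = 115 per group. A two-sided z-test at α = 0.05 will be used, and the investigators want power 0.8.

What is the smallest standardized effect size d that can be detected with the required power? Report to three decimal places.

Required noncentrality: δ = z_{0.025} + z_{0.20} = 1.960 + 0.842 = 2.802.
(Lower-tail contribution to power is negligible for δ > 0.)
δ = d·√(n/2) ⇒ d = δ/√(n/2) = 2.802/√(115/2) = 0.3695.

d ≈ 0.369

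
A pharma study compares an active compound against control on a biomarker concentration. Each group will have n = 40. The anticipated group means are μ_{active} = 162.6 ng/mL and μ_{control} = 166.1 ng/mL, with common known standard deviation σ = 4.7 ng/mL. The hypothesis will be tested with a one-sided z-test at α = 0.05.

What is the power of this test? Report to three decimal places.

Power ≈ 0.954

Standardized effect: d = |μ_{active} − μ_{control}| / σ = |162.6 − 166.1| / 4.7 = 0.7447
Noncentrality parameter: δ = d·√(n/2) = 0.7447 × √(40/2) = 3.3303
One-sided α = 0.05 → critical value z_{0.05} = 1.645.
Power = P(Z > 1.645 − δ) = Φ(1.685) = 0.9541.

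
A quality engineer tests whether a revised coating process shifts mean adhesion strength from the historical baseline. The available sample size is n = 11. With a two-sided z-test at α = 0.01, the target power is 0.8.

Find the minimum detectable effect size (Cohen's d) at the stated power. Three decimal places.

d ≈ 1.030

Required noncentrality: δ = z_{0.005} + z_{0.20} = 2.576 + 0.842 = 3.417.
(The second rejection-region term Φ(−δ − z_{α/2}) is negligible and dropped.)
δ = d·√n ⇒ d = δ/√n = 3.417/√11 = 1.0304.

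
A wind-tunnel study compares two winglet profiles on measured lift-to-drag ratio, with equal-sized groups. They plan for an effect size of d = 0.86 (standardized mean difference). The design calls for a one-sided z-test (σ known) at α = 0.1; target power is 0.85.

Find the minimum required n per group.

n = 15 per group

Set Φ(δ − 1.282) = 0.85; then δ − 1.282 = Φ⁻¹(0.85) = 1.036, giving δ = 2.318.
δ = d·√(n/2) ⇒ n = 2(δ/d)² = 2 × (2.318 / 0.86)² = 14.53.
Rounding up, n = 15 per group.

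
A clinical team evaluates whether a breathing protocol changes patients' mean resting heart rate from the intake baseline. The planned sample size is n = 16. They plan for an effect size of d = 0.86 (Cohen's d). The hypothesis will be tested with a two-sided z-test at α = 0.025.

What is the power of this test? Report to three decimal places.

Noncentrality parameter: δ = d·√n = 0.86 × √16 = 3.4400
Two-sided α = 0.025 → critical value z_{0.0125} = 2.241.
Power = Φ(δ − 2.241) + Φ(−δ − 2.241) = Φ(1.199) + Φ(-5.681) = 0.8847 + 0.0000 = 0.8847.

Power ≈ 0.885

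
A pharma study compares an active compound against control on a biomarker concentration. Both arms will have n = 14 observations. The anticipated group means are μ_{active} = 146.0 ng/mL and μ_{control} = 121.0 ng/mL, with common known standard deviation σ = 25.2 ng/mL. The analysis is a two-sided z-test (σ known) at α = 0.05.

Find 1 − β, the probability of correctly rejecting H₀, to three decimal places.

Standardized effect: d = |μ_{active} − μ_{control}| / σ = |146.0 − 121.0| / 25.2 = 0.9921
Noncentrality parameter: δ = d·√(n/2) = 0.9921 × √(14/2) = 2.6248
Critical value for a two-sided test at α = 0.05: z_{α/2} = 1.960.
Power = Φ(δ − 1.960) + Φ(−δ − 1.960) = Φ(0.665) + Φ(-4.585) = 0.7469 + 0.0000 = 0.7469.

Power ≈ 0.747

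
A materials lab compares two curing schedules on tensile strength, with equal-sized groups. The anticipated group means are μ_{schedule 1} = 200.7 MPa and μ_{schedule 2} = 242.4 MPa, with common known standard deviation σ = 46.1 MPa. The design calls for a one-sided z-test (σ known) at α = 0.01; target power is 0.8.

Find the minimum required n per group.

Standardized effect: d = |μ_{schedule 1} − μ_{schedule 2}| / σ = |200.7 − 242.4| / 46.1 = 0.9046
For power 0.8 need Φ(δ − z_{0.01}) = 0.8, so δ = z_{0.01} + z_{0.20} = 2.326 + 0.842 = 3.168.
δ = d·√(n/2) ⇒ n = 2(δ/d)² = 2 × (3.168 / 0.9046)² = 24.53.
Round up to the next whole unit.

n = 25 per group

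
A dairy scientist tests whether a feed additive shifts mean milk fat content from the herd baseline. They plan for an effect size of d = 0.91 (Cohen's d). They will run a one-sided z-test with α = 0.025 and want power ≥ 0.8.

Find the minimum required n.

n = 10

For power 0.8 need Φ(δ − z_{0.025}) = 0.8, so δ = z_{0.025} + z_{0.20} = 1.960 + 0.842 = 2.802.
δ = d·√n ⇒ n = (δ/d)² = (2.802 / 0.91)² = 9.48.
Round up to the next whole unit.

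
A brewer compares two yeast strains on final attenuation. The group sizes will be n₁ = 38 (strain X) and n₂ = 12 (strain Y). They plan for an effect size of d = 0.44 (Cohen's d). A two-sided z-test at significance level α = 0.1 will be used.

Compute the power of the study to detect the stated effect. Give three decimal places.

Noncentrality parameter: δ = d / √(1/n₁ + 1/n₂) = 0.44 / √(1/38 + 1/12) = 1.3288
Two-sided α = 0.1 → critical value z_{0.05} = 1.645.
Power = Φ(δ − 1.645) + Φ(−δ − 1.645) = Φ(-0.316) + Φ(-2.974) = 0.3760 + 0.0015 = 0.3774.

Power ≈ 0.377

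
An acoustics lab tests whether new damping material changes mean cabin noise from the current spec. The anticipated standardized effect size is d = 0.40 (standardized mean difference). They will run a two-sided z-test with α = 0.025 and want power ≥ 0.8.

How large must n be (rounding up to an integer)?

n = 60

Set Φ(δ − 2.241) = 0.8; then δ − 2.241 = Φ⁻¹(0.8) = 0.842, giving δ = 3.083.
(For δ > 0 the lower-tail rejection region contributes negligibly to power, so the one-term inversion is standard.)
δ = d·√n ⇒ n = (δ/d)² = (3.083 / 0.40)² = 59.41.
Round up to the next whole unit.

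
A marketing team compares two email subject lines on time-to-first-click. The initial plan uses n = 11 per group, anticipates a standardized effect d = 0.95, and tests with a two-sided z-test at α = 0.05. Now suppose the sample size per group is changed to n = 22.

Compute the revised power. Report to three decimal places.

With n = 22 per group: δ = d·√(n/2) = 0.95 × √(22/2) = 3.1508. Critical value z_{0.025} = 1.960.
Revised power = Φ(δ − 1.960) + Φ(−δ − 1.960) = Φ(1.191) + Φ(-5.111) = 0.8831 + 0.0000 = 0.8831.

Power ≈ 0.883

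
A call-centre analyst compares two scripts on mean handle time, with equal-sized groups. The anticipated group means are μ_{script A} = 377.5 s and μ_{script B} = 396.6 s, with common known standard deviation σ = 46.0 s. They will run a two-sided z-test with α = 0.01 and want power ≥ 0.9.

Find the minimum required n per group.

n = 173 per group

Standardized effect: d = |μ_{script A} − μ_{script B}| / σ = |377.5 − 396.6| / 46.0 = 0.4152
Set Φ(δ − 2.576) = 0.9; then δ − 2.576 = Φ⁻¹(0.9) = 1.282, giving δ = 3.857.
(Ignoring the negligible lower-tail rejection probability gives the usual closed-form inversion.)
δ = d·√(n/2) ⇒ n = 2(δ/d)² = 2 × (3.857 / 0.4152)² = 172.61.
Rounding up, n = 173 per group.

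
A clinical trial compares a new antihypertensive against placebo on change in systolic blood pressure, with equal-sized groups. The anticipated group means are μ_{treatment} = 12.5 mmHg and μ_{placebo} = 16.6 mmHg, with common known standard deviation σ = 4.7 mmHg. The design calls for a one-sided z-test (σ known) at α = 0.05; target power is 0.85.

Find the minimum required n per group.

n = 19 per group

Standardized effect: d = |μ_{treatment} − μ_{placebo}| / σ = |12.5 − 16.6| / 4.7 = 0.8723
Set Φ(δ − 1.645) = 0.85; then δ − 1.645 = Φ⁻¹(0.85) = 1.036, giving δ = 2.681.
δ = d·√(n/2) ⇒ n = 2(δ/d)² = 2 × (2.681 / 0.8723)² = 18.89.
Rounding up, n = 19 per group.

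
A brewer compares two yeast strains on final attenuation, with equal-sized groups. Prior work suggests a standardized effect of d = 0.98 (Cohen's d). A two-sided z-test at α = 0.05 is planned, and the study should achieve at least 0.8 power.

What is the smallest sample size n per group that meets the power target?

Set Φ(δ − 1.960) = 0.8; then δ − 1.960 = Φ⁻¹(0.8) = 0.842, giving δ = 2.802.
(Ignoring the negligible lower-tail rejection probability gives the usual closed-form inversion.)
δ = d·√(n/2) ⇒ n = 2(δ/d)² = 2 × (2.802 / 0.98)² = 16.35.
Round up to the next whole unit.

n = 17 per group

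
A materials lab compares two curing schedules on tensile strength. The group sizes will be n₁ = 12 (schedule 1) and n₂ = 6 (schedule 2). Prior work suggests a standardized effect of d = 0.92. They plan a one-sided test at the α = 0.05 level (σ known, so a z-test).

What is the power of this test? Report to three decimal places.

Power ≈ 0.577

Noncentrality parameter: δ = d / √(1/n₁ + 1/n₂) = 0.92 / √(1/12 + 1/6) = 1.8400
One-sided α = 0.05 → critical value z_{0.05} = 1.645.
Power = P(Z > 1.645 − δ) = Φ(0.195) = 0.5774.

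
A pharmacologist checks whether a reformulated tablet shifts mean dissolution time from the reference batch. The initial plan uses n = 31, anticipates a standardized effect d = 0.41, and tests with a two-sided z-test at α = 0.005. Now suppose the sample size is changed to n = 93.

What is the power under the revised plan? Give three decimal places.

With n = 93: δ = d·√n = 0.41 × √93 = 3.9539. Critical value z_{0.0025} = 2.807.
Revised power = Φ(δ − 2.807) + Φ(−δ − 2.807) = Φ(1.147) + Φ(-6.761) = 0.8743 + 0.0000 = 0.8743.

Power ≈ 0.874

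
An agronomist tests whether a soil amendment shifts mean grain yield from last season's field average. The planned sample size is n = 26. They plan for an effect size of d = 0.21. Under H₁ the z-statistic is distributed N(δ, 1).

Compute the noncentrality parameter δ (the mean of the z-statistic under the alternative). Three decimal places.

The noncentrality parameter scales effect size by the design's sample-size factor: δ = d·√n = 0.21 × √26 = 1.0708

δ ≈ 1.071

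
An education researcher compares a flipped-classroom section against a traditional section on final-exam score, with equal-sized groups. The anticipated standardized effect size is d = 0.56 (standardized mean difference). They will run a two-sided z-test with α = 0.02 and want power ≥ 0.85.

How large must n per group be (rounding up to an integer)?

For power 0.85 need Φ(δ − z_{0.01}) = 0.85, so δ = z_{0.01} + z_{0.15} = 2.326 + 1.036 = 3.363.
(For δ > 0 the lower-tail rejection region contributes negligibly to power, so the one-term inversion is standard.)
δ = d·√(n/2) ⇒ n = 2(δ/d)² = 2 × (3.363 / 0.56)² = 72.12.
Rounding up, n = 73 per group.

n = 73 per group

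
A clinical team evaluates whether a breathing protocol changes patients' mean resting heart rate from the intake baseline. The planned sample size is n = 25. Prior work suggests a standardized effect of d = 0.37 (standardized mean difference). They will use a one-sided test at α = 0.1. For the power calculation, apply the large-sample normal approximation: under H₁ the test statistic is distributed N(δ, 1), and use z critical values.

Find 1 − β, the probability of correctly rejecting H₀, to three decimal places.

Power ≈ 0.715

Noncentrality parameter: δ = d·√n = 0.37 × √25 = 1.8500
One-sided α = 0.1 → critical value z_{0.1} = 1.282.
Power = P(Z > 1.282 − δ) = Φ(0.568) = 0.7151.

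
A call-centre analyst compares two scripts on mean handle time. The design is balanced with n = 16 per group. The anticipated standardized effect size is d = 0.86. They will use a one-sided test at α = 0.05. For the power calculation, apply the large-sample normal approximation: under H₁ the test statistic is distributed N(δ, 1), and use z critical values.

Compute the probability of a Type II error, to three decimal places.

β ≈ 0.215

Noncentrality parameter: δ = d·√(n/2) = 0.86 × √(16/2) = 2.4324
Critical value for a one-sided test at α = 0.05: z_α = 1.645.
Power = P(Z > 1.645 − δ) = Φ(0.788) = 0.7845.
Type II error: β = 1 − power = 1 − 0.7845 = 0.2155.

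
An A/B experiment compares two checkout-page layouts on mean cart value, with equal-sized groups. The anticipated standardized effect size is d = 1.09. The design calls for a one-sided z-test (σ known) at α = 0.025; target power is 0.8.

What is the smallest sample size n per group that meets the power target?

n = 14 per group

For power 0.8 need Φ(δ − z_{0.025}) = 0.8, so δ = z_{0.025} + z_{0.20} = 1.960 + 0.842 = 2.802.
δ = d·√(n/2) ⇒ n = 2(δ/d)² = 2 × (2.802 / 1.09)² = 13.21.
Round up to the next whole unit.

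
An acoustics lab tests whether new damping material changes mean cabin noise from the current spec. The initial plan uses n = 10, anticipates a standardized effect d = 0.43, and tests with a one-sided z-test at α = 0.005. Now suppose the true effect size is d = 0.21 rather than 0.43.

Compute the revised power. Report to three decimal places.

With d = 0.21: δ = d·√n = 0.21 × √10 = 0.6641. Critical value z_{0.005} = 2.576.
Revised power = Φ(δ − 2.576) = Φ(-1.912) = 0.0280.

Power ≈ 0.028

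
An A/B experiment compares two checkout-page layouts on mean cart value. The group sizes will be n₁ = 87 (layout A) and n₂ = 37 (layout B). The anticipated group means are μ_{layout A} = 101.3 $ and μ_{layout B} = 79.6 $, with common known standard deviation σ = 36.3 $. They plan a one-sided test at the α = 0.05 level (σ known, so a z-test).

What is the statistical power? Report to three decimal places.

Standardized effect: d = |μ_{layout A} − μ_{layout B}| / σ = |101.3 − 79.6| / 36.3 = 0.5978
Noncentrality parameter: δ = d / √(1/n₁ + 1/n₂) = 0.5978 / √(1/87 + 1/37) = 3.0458
One-sided α = 0.05 → critical value z_{0.05} = 1.645.
Power = Φ(δ − 1.645) = Φ(1.401) = 0.9194.

Power ≈ 0.919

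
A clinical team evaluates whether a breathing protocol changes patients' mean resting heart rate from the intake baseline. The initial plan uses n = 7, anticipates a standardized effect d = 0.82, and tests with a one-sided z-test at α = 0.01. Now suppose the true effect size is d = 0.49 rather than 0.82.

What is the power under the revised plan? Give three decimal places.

With d = 0.49: δ = d·√n = 0.49 × √7 = 1.2964. Critical value z_{0.01} = 2.326.
Revised power = P(Z > 2.326 − δ) = Φ(-1.030) = 0.1515.

Power ≈ 0.152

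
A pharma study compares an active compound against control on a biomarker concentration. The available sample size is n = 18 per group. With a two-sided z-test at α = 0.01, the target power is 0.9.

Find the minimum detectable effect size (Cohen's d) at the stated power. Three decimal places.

d ≈ 1.286

Need Φ(δ − 2.576) = 0.9, so δ = 2.576 + 1.282 = 3.857.
(Lower-tail contribution to power is negligible for δ > 0.)
δ = d·√(n/2) ⇒ d = δ/√(n/2) = 3.857/√(18/2) = 1.2858.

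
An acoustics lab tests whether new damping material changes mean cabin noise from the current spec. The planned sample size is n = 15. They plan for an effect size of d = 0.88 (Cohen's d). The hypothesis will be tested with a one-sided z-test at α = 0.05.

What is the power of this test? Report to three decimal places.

Noncentrality parameter: δ = d·√n = 0.88 × √15 = 3.4082
One-sided α = 0.05 → critical value z_{0.05} = 1.645.
Power = Φ(δ − 1.645) = Φ(1.763) = 0.9611.

Power ≈ 0.961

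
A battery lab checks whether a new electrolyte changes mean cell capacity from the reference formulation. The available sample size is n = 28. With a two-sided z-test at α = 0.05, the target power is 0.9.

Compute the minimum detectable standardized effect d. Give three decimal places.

Required noncentrality: δ = z_{0.025} + z_{0.10} = 1.960 + 1.282 = 3.242.
(Lower-tail contribution to power is negligible for δ > 0.)
δ = d·√n ⇒ d = δ/√n = 3.242/√28 = 0.6126.

d ≈ 0.613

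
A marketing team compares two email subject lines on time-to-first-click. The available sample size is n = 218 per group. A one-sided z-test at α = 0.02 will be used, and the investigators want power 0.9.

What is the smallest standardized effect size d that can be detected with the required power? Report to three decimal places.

Need Φ(δ − 2.054) = 0.9, so δ = 2.054 + 1.282 = 3.335.
δ = d·√(n/2) ⇒ d = δ/√(n/2) = 3.335/√(218/2) = 0.3195.

d ≈ 0.319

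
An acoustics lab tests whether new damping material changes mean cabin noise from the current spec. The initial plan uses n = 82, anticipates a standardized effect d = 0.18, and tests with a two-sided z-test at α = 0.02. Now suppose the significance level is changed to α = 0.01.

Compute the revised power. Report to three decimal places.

Power ≈ 0.172

δ = d·√n = 0.18 × √82 = 1.6300 (unchanged). New critical value: z_{0.005} = 2.576.
Revised power = Φ(δ − 2.576) + Φ(−δ − 2.576) = Φ(-0.946) + Φ(-4.206) = 0.1721 + 0.0000 = 0.1721.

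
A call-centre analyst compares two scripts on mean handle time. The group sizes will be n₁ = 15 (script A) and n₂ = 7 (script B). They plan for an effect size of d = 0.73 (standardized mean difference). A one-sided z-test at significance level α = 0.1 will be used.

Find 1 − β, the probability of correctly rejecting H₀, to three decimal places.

Power ≈ 0.623

Noncentrality parameter: δ = d / √(1/n₁ + 1/n₂) = 0.73 / √(1/15 + 1/7) = 1.5948
Critical value for a one-sided test at α = 0.1: z_α = 1.282.
Power = Φ(δ − 1.282) = Φ(0.313) = 0.6230.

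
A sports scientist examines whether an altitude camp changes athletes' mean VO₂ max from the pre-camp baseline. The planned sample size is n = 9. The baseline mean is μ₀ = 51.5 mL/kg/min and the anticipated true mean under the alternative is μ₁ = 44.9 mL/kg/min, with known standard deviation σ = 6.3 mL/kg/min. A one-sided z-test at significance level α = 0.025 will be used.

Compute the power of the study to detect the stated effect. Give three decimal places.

Standardized effect: d = |μ₁ − μ₀| / σ = |44.9 − 51.5| / 6.3 = 1.0476
Noncentrality parameter: δ = d·√n = 1.0476 × √9 = 3.1429
One-sided α = 0.025 → critical value z_{0.025} = 1.960.
Power = Φ(δ − 1.960) = Φ(1.183) = 0.8816.

Power ≈ 0.882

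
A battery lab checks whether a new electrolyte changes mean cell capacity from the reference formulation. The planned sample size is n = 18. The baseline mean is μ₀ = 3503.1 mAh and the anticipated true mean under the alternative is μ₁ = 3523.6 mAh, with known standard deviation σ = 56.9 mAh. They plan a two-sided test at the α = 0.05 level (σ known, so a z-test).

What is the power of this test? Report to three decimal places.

Standardized effect: d = |μ₁ − μ₀| / σ = |3523.6 − 3503.1| / 56.9 = 0.3603
Noncentrality parameter: λ = d·√n = 0.3603 × √18 = 1.5285
Two-sided α = 0.05 → critical value z_{0.025} = 1.960.
Power = Φ(λ − 1.960) + Φ(−λ − 1.960) = Φ(-0.431) + Φ(-3.489) = 0.3331 + 0.0002 = 0.3333.

Power ≈ 0.333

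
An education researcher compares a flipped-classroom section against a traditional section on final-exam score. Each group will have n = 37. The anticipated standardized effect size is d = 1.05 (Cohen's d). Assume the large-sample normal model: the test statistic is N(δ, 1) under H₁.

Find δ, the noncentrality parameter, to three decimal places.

The noncentrality parameter scales effect size by the design's sample-size factor: δ = d·√(n/2) = 1.05 × √(37/2) = 4.5162

δ ≈ 4.516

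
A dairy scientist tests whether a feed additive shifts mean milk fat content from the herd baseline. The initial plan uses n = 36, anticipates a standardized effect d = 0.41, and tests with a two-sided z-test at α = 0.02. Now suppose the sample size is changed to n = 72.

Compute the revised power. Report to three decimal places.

With n = 72: δ = d·√n = 0.41 × √72 = 3.4790. Critical value z_{0.01} = 2.326.
Revised power = Φ(δ − 2.326) + Φ(−δ − 2.326) = Φ(1.153) + Φ(-5.805) = 0.8755 + 0.0000 = 0.8755.

Power ≈ 0.875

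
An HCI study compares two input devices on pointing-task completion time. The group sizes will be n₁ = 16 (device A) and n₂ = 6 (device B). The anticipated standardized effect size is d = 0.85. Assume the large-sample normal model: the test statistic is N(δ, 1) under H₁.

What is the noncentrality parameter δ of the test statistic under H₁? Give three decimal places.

δ ≈ 1.776

δ = d / √(1/n₁ + 1/n₂) = 0.85 / √(1/16 + 1/6) = 1.7756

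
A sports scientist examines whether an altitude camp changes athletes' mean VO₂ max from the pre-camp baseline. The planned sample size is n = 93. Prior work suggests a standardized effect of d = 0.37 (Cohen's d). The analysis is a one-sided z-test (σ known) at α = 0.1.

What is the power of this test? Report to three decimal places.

Noncentrality parameter: δ = d·√n = 0.37 × √93 = 3.5682
Critical value for a one-sided test at α = 0.1: z_α = 1.282.
Power = Φ(δ − 1.282) = Φ(2.287) = 0.9889.

Power ≈ 0.989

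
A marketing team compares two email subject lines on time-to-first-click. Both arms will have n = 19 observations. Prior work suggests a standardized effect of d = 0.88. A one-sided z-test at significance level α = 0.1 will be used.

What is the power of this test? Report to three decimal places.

Noncentrality parameter: δ = d·√(n/2) = 0.88 × √(19/2) = 2.7123
One-sided α = 0.1 → critical value z_{0.1} = 1.282.
Power = Φ(δ − 1.282) = Φ(1.431) = 0.9238.

Power ≈ 0.924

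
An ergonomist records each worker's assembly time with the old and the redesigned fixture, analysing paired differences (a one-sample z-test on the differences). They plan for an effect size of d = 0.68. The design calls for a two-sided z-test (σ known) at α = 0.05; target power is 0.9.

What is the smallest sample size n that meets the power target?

n = 23

Set Φ(δ − 1.960) = 0.9; then δ − 1.960 = Φ⁻¹(0.9) = 1.282, giving δ = 3.242.
(Ignoring the negligible lower-tail rejection probability gives the usual closed-form inversion.)
δ = d·√n ⇒ n = (δ/d)² = (3.242 / 0.68)² = 22.72.
Round up to the next whole unit.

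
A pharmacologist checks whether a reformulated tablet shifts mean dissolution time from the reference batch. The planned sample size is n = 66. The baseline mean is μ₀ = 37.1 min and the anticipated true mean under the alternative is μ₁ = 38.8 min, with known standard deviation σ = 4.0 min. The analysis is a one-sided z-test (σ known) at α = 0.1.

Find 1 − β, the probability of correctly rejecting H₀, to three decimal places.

Power ≈ 0.985

Standardized effect: d = |μ₁ − μ₀| / σ = |38.8 − 37.1| / 4.0 = 0.4250
Noncentrality parameter: δ = d·√n = 0.4250 × √66 = 3.4527
One-sided α = 0.1 → critical value z_{0.1} = 1.282.
Power = P(Z > 1.282 − δ) = Φ(2.171) = 0.9850.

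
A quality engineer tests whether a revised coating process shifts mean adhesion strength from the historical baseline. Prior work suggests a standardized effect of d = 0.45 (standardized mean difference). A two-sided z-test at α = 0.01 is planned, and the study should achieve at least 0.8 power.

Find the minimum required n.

n = 58

Set Φ(δ − 2.576) = 0.8; then δ − 2.576 = Φ⁻¹(0.8) = 0.842, giving δ = 3.417.
(For δ > 0 the lower-tail rejection region contributes negligibly to power, so the one-term inversion is standard.)
δ = d·√n ⇒ n = (δ/d)² = (3.417 / 0.45)² = 57.67.
Round up to the next whole unit.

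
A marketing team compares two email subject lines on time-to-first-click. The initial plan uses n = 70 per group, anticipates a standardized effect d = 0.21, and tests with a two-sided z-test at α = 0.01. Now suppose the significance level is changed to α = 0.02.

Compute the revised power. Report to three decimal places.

δ = d·√(n/2) = 0.21 × √(70/2) = 1.2424 (unchanged). New critical value: z_{0.01} = 2.326.
Revised power = Φ(δ − 2.326) + Φ(−δ − 2.326) = Φ(-1.084) + Φ(-3.569) = 0.1392 + 0.0002 = 0.1394.

Power ≈ 0.139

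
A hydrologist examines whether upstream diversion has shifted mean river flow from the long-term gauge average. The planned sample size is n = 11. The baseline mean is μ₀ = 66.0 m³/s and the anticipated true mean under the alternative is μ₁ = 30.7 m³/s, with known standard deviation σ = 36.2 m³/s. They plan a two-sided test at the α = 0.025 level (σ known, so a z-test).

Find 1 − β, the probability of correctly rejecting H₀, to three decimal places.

Power ≈ 0.840

Standardized effect: d = |μ₁ − μ₀| / σ = |30.7 − 66.0| / 36.2 = 0.9751
Noncentrality parameter: δ = d·√n = 0.9751 × √11 = 3.2342
Two-sided α = 0.025 → critical value z_{0.0125} = 2.241.
Power = Φ(δ − 2.241) + Φ(−δ − 2.241) = Φ(0.993) + Φ(-5.476) = 0.8396 + 0.0000 = 0.8396.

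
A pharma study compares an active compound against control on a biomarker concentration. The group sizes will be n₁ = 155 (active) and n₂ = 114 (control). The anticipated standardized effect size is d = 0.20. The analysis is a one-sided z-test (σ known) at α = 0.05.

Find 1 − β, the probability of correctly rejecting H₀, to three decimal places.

Power ≈ 0.490

Noncentrality parameter: δ = d / √(1/n₁ + 1/n₂) = 0.20 / √(1/155 + 1/114) = 1.6210
Critical value for a one-sided test at α = 0.05: z_α = 1.645.
Power = P(Z > 1.645 − δ) = Φ(-0.024) = 0.4905.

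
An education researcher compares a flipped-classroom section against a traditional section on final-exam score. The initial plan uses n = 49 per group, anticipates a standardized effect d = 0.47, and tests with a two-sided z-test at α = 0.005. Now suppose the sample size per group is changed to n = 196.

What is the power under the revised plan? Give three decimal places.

With n = 196 per group: δ = d·√(n/2) = 0.47 × √(196/2) = 4.6528. Critical value z_{0.0025} = 2.807.
Revised power = Φ(δ − 2.807) + Φ(−δ − 2.807) = Φ(1.846) + Φ(-7.460) = 0.9675 + 0.0000 = 0.9675.

Power ≈ 0.968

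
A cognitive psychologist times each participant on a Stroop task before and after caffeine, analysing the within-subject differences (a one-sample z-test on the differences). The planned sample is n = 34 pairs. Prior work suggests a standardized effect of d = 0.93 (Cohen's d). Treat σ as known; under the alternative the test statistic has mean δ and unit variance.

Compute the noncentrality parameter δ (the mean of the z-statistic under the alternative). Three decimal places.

δ = d·√n = 0.93 × √34 = 5.4228

δ ≈ 5.423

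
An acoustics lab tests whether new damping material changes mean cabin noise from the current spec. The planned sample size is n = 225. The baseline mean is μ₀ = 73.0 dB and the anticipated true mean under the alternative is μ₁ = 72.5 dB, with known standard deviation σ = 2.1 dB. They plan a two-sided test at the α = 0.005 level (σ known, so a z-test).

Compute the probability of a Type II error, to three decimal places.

β ≈ 0.222

Standardized effect: d = |μ₁ − μ₀| / σ = |72.5 − 73.0| / 2.1 = 0.2381
Noncentrality parameter: δ = d·√n = 0.2381 × √225 = 3.5714
Critical value for a two-sided test at α = 0.005: z_{α/2} = 2.807.
Power = Φ(δ − 2.807) + Φ(−δ − 2.807) = Φ(0.764) + Φ(-6.378) = 0.7777 + 0.0000 = 0.7777.
Type II error: β = 1 − power = 1 − 0.7777 = 0.2223.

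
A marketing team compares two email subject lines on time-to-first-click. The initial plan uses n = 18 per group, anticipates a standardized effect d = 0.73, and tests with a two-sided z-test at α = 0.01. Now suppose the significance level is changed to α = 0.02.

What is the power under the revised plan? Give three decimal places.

Power ≈ 0.446

δ = d·√(n/2) = 0.73 × √(18/2) = 2.1900 (unchanged). New critical value: z_{0.01} = 2.326.
Revised power = Φ(δ − 2.326) + Φ(−δ − 2.326) = Φ(-0.136) + Φ(-4.516) = 0.4458 + 0.0000 = 0.4458.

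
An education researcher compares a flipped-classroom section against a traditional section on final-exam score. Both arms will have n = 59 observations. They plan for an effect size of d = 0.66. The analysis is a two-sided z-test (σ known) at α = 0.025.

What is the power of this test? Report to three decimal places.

Noncentrality parameter: δ = d·√(n/2) = 0.66 × √(59/2) = 3.5847
Critical value for a two-sided test at α = 0.025: z_{α/2} = 2.241.
Power = Φ(δ − 2.241) + Φ(−δ − 2.241) = Φ(1.343) + Φ(-5.826) = 0.9104 + 0.0000 = 0.9104.

Power ≈ 0.910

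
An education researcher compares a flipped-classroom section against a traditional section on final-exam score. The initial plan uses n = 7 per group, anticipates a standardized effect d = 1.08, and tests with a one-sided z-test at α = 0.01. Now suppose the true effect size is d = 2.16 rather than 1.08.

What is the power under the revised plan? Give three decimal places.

Power ≈ 0.957

With d = 2.16: δ = d·√(n/2) = 2.16 × √(7/2) = 4.0410. Critical value z_{0.01} = 2.326.
Revised power = P(Z > 2.326 − δ) = Φ(1.715) = 0.9568.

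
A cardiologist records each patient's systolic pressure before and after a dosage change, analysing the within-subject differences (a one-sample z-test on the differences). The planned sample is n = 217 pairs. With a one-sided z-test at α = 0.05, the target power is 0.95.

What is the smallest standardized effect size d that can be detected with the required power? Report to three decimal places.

Need Φ(δ − 1.645) = 0.95, so δ = 1.645 + 1.645 = 3.290.
δ = d·√n ⇒ d = δ/√n = 3.290/√217 = 0.2233.

d ≈ 0.223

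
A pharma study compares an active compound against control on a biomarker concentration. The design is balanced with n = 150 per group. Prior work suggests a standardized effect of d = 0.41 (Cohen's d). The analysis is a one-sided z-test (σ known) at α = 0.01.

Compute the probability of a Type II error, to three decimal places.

Noncentrality parameter: δ = d·√(n/2) = 0.41 × √(150/2) = 3.5507
Critical value for a one-sided test at α = 0.01: z_α = 2.326.
Power = P(Z > 2.326 − δ) = Φ(1.224) = 0.8896.
Type II error: β = 1 − power = 1 − 0.8896 = 0.1104.

β ≈ 0.110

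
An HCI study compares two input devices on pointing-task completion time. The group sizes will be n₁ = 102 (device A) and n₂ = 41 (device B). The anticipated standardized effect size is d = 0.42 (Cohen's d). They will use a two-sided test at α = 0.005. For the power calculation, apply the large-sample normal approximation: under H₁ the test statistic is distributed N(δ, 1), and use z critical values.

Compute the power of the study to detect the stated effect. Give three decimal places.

Power ≈ 0.296

Noncentrality parameter: δ = d / √(1/n₁ + 1/n₂) = 0.42 / √(1/102 + 1/41) = 2.2713
Two-sided α = 0.005 → critical value z_{0.0025} = 2.807.
Power = Φ(δ − 2.807) + Φ(−δ − 2.807) = Φ(-0.536) + Φ(-5.078) = 0.2961 + 0.0000 = 0.2961.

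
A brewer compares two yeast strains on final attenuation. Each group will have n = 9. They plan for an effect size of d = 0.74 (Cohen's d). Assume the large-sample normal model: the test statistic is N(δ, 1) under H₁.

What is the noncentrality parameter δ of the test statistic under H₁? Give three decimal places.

The noncentrality parameter scales effect size by the design's sample-size factor: δ = d·√(n/2) = 0.74 × √(9/2) = 1.5698

δ ≈ 1.570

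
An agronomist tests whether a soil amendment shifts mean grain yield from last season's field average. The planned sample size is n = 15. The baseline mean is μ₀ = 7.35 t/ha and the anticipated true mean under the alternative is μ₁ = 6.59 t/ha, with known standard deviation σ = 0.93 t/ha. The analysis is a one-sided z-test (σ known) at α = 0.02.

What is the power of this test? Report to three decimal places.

Standardized effect: d = |μ₁ − μ₀| / σ = |6.59 − 7.35| / 0.93 = 0.8172
Noncentrality parameter: δ = d·√n = 0.8172 × √15 = 3.1650
One-sided α = 0.02 → critical value z_{0.02} = 2.054.
Power = Φ(δ − 2.054) = Φ(1.111) = 0.8668.

Power ≈ 0.867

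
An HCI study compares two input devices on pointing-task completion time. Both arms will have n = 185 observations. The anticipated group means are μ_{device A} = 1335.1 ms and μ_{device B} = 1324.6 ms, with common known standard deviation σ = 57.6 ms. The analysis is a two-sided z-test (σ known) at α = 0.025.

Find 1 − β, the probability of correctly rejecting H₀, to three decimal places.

Power ≈ 0.313

Standardized effect: d = |μ_{device A} − μ_{device B}| / σ = |1335.1 − 1324.6| / 57.6 = 0.1823
Noncentrality parameter: δ = d·√(n/2) = 0.1823 × √(185/2) = 1.7532
Critical value for a two-sided test at α = 0.025: z_{α/2} = 2.241.
Power = Φ(δ − 2.241) + Φ(−δ − 2.241) = Φ(-0.488) + Φ(-3.995) = 0.3127 + 0.0000 = 0.3127.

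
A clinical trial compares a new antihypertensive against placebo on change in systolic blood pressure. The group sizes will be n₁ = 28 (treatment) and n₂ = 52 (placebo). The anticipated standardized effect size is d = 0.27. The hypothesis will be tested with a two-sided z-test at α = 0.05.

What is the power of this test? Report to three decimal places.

Power ≈ 0.210

Noncentrality parameter: δ = d / √(1/n₁ + 1/n₂) = 0.27 / √(1/28 + 1/52) = 1.1519
Critical value for a two-sided test at α = 0.05: z_{α/2} = 1.960.
Power = Φ(δ − 1.960) + Φ(−δ − 1.960) = Φ(-0.808) + Φ(-3.112) = 0.2095 + 0.0009 = 0.2104.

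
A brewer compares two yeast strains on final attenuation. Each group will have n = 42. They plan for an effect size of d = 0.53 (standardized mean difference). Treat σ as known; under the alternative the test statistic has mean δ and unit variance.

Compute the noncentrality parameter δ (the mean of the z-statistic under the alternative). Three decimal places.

δ ≈ 2.429

The noncentrality parameter scales effect size by the design's sample-size factor: δ = d·√(n/2) = 0.53 × √(42/2) = 2.4288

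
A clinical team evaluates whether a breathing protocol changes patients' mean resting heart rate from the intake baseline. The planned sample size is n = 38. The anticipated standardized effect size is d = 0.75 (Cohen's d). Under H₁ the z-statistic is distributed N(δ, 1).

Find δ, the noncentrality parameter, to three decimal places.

δ ≈ 4.623

δ = d·√n = 0.75 × √38 = 4.6233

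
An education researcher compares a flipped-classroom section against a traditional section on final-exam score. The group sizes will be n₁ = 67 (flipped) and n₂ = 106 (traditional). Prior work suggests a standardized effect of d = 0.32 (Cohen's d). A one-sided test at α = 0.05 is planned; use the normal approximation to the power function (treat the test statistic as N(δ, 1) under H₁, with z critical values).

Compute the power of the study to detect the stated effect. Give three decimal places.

Power ≈ 0.657

Noncentrality parameter: δ = d / √(1/n₁ + 1/n₂) = 0.32 / √(1/67 + 1/106) = 2.0503
One-sided α = 0.05 → critical value z_{0.05} = 1.645.
Power = P(Z > 1.645 − δ) = Φ(0.405) = 0.6574.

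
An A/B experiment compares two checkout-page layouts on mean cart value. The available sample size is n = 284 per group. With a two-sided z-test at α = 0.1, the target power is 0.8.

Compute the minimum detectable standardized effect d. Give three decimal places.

d ≈ 0.209

Required noncentrality: δ = z_{0.05} + z_{0.20} = 1.645 + 0.842 = 2.486.
(Lower-tail contribution to power is negligible for δ > 0.)
δ = d·√(n/2) ⇒ d = δ/√(n/2) = 2.486/√(284/2) = 0.2087.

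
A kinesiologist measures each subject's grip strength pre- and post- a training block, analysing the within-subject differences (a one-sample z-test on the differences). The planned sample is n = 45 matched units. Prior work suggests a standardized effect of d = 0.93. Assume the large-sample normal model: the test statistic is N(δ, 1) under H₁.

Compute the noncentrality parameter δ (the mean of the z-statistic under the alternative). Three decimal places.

The noncentrality parameter scales effect size by the design's sample-size factor: δ = d·√n = 0.93 × √45 = 6.2386

δ ≈ 6.239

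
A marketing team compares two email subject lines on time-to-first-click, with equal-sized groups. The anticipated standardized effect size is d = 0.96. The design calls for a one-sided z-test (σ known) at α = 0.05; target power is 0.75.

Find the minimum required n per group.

n = 12 per group

For power 0.75 need Φ(δ − z_{0.05}) = 0.75, so δ = z_{0.05} + z_{0.25} = 1.645 + 0.674 = 2.319.
δ = d·√(n/2) ⇒ n = 2(δ/d)² = 2 × (2.319 / 0.96)² = 11.67.
Round up to the next whole unit.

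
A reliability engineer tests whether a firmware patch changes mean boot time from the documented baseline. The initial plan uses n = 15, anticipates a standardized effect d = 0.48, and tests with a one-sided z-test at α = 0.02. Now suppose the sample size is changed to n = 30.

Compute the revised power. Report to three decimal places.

With n = 30: δ = d·√n = 0.48 × √30 = 2.6291. Critical value z_{0.02} = 2.054.
Revised power = Φ(δ − 2.054) = Φ(0.575) = 0.7175.

Power ≈ 0.717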